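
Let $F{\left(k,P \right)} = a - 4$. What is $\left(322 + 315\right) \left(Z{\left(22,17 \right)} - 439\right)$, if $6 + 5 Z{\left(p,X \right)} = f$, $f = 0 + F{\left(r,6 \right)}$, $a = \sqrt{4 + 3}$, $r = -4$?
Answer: $-280917 + \frac{637 \sqrt{7}}{5} \approx -2.8058 \cdot 10^{5}$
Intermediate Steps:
$a = \sqrt{7} \approx 2.6458$
$F{\left(k,P \right)} = -4 + \sqrt{7}$ ($F{\left(k,P \right)} = \sqrt{7} - 4 = -4 + \sqrt{7}$)
$f = -4 + \sqrt{7}$ ($f = 0 - \left(4 - \sqrt{7}\right) = -4 + \sqrt{7} \approx -1.3542$)
$Z{\left(p,X \right)} = -2 + \frac{\sqrt{7}}{5}$ ($Z{\left(p,X \right)} = - \frac{6}{5} + \frac{-4 + \sqrt{7}}{5} = - \frac{6}{5} - \left(\frac{4}{5} - \frac{\sqrt{7}}{5}\right) = -2 + \frac{\sqrt{7}}{5}$)
$\left(322 + 315\right) \left(Z{\left(22,17 \right)} - 439\right) = \left(322 + 315\right) \left(\left(-2 + \frac{\sqrt{7}}{5}\right) - 439\right) = 637 \left(-441 + \frac{\sqrt{7}}{5}\right) = -280917 + \frac{637 \sqrt{7}}{5}$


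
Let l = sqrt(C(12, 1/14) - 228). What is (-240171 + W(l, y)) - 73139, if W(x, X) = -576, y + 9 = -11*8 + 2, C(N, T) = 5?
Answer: -313886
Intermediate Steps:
y = -95 (y = -9 + (-11*8 + 2) = -9 + (-88 + 2) = -9 - 86 = -95)
l = I*sqrt(223) (l = sqrt(5 - 228) = sqrt(-223) = I*sqrt(223) ≈ 14.933*I)
(-240171 + W(l, y)) - 73139 = (-240171 - 576) - 73139 = -240747 - 73139 = -313886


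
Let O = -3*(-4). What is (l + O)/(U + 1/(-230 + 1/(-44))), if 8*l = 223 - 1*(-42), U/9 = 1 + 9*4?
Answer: 3653681/26961992 ≈ 0.13551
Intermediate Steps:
U = 333 (U = 9*(1 + 9*4) = 9*(1 + 36) = 9*37 = 333)
l = 265/8 (l = (223 - 1*(-42))/8 = (223 + 42)/8 = (1/8)*265 = 265/8 ≈ 33.125)
O = 12
(l + O)/(U + 1/(-230 + 1/(-44))) = (265/8 + 12)/(333 + 1/(-230 + 1/(-44))) = 361/(8*(333 + 1/(-230 - 1/44))) = 361/(8*(333 + 1/(-10121/44))) = 361/(8*(333 - 44/10121)) = 361/(8*(3370249/10121)) = (361/8)*(10121/3370249) = 3653681/26961992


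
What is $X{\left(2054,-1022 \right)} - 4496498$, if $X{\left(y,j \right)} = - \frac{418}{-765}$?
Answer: $- \frac{3439820552}{765} \approx -4.4965 \cdot 10^{6}$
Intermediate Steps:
$X{\left(y,j \right)} = \frac{418}{765}$ ($X{\left(y,j \right)} = \left(-418\right) \left(- \frac{1}{765}\right) = \frac{418}{765}$)
$X{\left(2054,-1022 \right)} - 4496498 = \frac{418}{765} - 4496498 = - \frac{3439820552}{765}$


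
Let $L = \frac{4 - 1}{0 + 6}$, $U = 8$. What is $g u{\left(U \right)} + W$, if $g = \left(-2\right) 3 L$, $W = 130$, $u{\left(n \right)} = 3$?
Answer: $121$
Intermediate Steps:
$L = \frac{1}{2}$ ($L = \frac{3}{6} = 3 \cdot \frac{1}{6} = \frac{1}{2} \approx 0.5$)
$g = -3$ ($g = \left(-2\right) 3 \cdot \frac{1}{2} = \left(-6\right) \frac{1}{2} = -3$)
$g u{\left(U \right)} + W = \left(-3\right) 3 + 130 = -9 + 130 = 121$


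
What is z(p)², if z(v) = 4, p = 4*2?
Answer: 16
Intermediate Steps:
p = 8
z(p)² = 4² = 16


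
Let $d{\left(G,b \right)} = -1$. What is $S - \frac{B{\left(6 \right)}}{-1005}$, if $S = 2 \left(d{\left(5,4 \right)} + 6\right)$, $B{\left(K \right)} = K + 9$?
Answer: $\frac{671}{67} \approx 10.015$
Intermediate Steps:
$B{\left(K \right)} = 9 + K$
$S = 10$ ($S = 2 \left(-1 + 6\right) = 2 \cdot 5 = 10$)
$S - \frac{B{\left(6 \right)}}{-1005} = 10 - \frac{9 + 6}{-1005} = 10 - 15 \left(- \frac{1}{1005}\right) = 10 - - \frac{1}{67} = 10 + \frac{1}{67} = \frac{671}{67}$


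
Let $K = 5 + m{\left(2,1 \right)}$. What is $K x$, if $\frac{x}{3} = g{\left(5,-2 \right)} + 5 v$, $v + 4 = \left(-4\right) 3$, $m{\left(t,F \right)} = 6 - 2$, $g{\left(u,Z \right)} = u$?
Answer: $-2025$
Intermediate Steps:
$m{\left(t,F \right)} = 4$
$v = -16$ ($v = -4 - 12 = -16$)
$K = 9$ ($K = 5 + 4 = 9$)
$x = -225$ ($x = 3 \left(5 + 5 \left(-16\right)\right) = 3 \left(5 - 80\right) = 3 \left(-75\right) = -225$)
$K x = 9 \left(-225\right) = -2025$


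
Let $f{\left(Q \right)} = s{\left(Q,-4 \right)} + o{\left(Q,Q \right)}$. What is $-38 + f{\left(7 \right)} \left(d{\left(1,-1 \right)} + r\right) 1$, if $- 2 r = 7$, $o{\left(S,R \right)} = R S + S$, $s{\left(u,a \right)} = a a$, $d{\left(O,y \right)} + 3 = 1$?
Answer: $-434$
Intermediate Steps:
$d{\left(O,y \right)} = -2$ ($d{\left(O,y \right)} = -3 + 1 = -2$)
$s{\left(u,a \right)} = a^{2}$
$o{\left(S,R \right)} = S + R S$
$r = - \frac{7}{2}$ ($r = \left(- \frac{1}{2}\right) 7 = - \frac{7}{2} \approx -3.5$)
$f{\left(Q \right)} = 16 + Q \left(1 + Q\right)$ ($f{\left(Q \right)} = \left(-4\right)^{2} + Q \left(1 + Q\right) = 16 + Q \left(1 + Q\right)$)
$-38 + f{\left(7 \right)} \left(d{\left(1,-1 \right)} + r\right) 1 = -38 + \left(16 + 7 \left(1 + 7\right)\right) \left(-2 - \frac{7}{2}\right) 1 = -38 + \left(16 + 7 \cdot 8\right) \left(\left(- \frac{11}{2}\right) 1\right) = -38 + \left(16 + 56\right) \left(- \frac{11}{2}\right) = -38 + 72 \left(- \frac{11}{2}\right) = -38 - 396 = -434$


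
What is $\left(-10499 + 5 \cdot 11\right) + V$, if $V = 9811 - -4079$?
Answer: $3446$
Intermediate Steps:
$V = 13890$ ($V = 9811 + 4079 = 13890$)
$\left(-10499 + 5 \cdot 11\right) + V = \left(-10499 + 5 \cdot 11\right) + 13890 = \left(-10499 + 55\right) + 13890 = -10444 + 13890 = 3446$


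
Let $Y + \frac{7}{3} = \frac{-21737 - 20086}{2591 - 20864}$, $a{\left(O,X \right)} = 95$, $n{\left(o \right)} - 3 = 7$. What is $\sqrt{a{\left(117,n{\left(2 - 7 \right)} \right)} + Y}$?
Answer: $\frac{\sqrt{31705866033}}{18273} \approx 9.7445$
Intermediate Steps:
$n{\left(o \right)} = 10$ ($n{\left(o \right)} = 3 + 7 = 10$)
$Y = - \frac{814}{18273}$ ($Y = - \frac{7}{3} + \frac{-21737 - 20086}{2591 - 20864} = - \frac{7}{3} - \frac{41823}{-18273} = - \frac{7}{3} - - \frac{13941}{6091} = - \frac{7}{3} + \frac{13941}{6091} = - \frac{814}{18273} \approx -0.044547$)
$\sqrt{a{\left(117,n{\left(2 - 7 \right)} \right)} + Y} = \sqrt{95 - \frac{814}{18273}} = \sqrt{\frac{1735121}{18273}} = \frac{\sqrt{31705866033}}{18273}$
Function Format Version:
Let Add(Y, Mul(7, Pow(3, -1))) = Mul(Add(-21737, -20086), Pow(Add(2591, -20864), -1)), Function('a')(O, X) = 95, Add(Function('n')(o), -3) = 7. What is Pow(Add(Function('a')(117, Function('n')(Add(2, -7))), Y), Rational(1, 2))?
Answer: Mul(Rational(1, 18273), Pow(31705866033, Rational(1, 2))) ≈ 9.7445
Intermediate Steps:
Function('n')(o) = 10 (Function('n')(o) = Add(3, 7) = 10)
Y = Rational(-814, 18273) (Y = Add(Rational(-7, 3), Mul(Add(-21737, -20086), Pow(Add(2591, -20864), -1))) = Add(Rational(-7, 3), Mul(-41823, Pow(-18273, -1))) = Add(Rational(-7, 3), Mul(-41823, Rational(-1, 18273))) = Add(Rational(-7, 3), Rational(13941, 6091)) = Rational(-814, 18273) ≈ -0.044547)
Pow(Add(Function('a')(117, Function('n')(Add(2, -7))), Y), Rational(1, 2)) = Pow(Add(95, Rational(-814, 18273)), Rational(1, 2)) = Pow(Rational(1735121, 18273), Rational(1, 2)) = Mul(Rational(1, 18273), Pow(31705866033, Rational(1, 2)))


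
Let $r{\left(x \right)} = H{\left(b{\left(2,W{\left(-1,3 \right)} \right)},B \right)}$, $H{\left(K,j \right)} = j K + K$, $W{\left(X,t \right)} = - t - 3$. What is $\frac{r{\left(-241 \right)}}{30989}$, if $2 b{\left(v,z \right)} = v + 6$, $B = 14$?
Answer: $\frac{60}{30989} \approx 0.0019362$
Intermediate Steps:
$W{\left(X,t \right)} = -3 - t$
$b{\left(v,z \right)} = 3 + \frac{v}{2}$ ($b{\left(v,z \right)} = \frac{v + 6}{2} = \frac{6 + v}{2} = 3 + \frac{v}{2}$)
$H{\left(K,j \right)} = K + K j$ ($H{\left(K,j \right)} = K j + K = K + K j$)
$r{\left(x \right)} = 60$ ($r{\left(x \right)} = \left(3 + \frac{1}{2} \cdot 2\right) \left(1 + 14\right) = \left(3 + 1\right) 15 = 4 \cdot 15 = 60$)
$\frac{r{\left(-241 \right)}}{30989} = \frac{60}{30989}$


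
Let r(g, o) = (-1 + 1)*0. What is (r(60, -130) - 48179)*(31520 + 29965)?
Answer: -2962285815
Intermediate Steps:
r(g, o) = 0 (r(g, o) = 0*0 = 0)
(r(60, -130) - 48179)*(31520 + 29965) = (0 - 48179)*(31520 + 29965) = -48179*61485 = -2962285815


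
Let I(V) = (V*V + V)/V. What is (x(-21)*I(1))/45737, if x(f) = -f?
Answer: 42/45737 ≈ 0.00091829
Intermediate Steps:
I(V) = (V + V²)/V (I(V) = (V² + V)/V = (V + V²)/V)
(x(-21)*I(1))/45737 = ((-1*(-21))*(1 + 1))/45737 = (21*2)*(1/45737) = 42*(1/45737) = 42/45737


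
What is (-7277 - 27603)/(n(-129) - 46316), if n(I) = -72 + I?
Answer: 34880/46517 ≈ 0.74983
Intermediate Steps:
(-7277 - 27603)/(n(-129) - 46316) = (-7277 - 27603)/((-72 - 129) - 46316) = -34880/(-201 - 46316) = -34880/(-46517) = -34880*(-1/46517) = 34880/46517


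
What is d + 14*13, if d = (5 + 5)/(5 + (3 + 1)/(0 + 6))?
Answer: 3124/17 ≈ 183.76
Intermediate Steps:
d = 30/17 (d = 10/(5 + 4/6) = 10/(5 + 4*(⅙)) = 10/(5 + ⅔) = 10/(17/3) = 10*(3/17) = 30/17 ≈ 1.7647)
d + 14*13 = 30/17 + 14*13 = 30/17 + 182 = 3124/17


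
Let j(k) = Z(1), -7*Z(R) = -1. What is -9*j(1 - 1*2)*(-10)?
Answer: 90/7 ≈ 12.857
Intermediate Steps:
Z(R) = ⅐ (Z(R) = -⅐*(-1) = ⅐)
j(k) = ⅐
-9*j(1 - 1*2)*(-10) = -9*⅐*(-10) = -9/7*(-10) = 90/7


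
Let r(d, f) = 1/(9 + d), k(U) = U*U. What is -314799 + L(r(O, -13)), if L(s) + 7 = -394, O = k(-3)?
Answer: -315200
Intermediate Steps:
k(U) = U²
O = 9 (O = (-3)² = 9)
L(s) = -401 (L(s) = -7 - 394 = -401)
-314799 + L(r(O, -13)) = -314799 - 401 = -315200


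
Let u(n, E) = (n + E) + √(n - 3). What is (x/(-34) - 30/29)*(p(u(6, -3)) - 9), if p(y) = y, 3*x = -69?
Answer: 1059/493 - 353*√3/986 ≈ 1.5280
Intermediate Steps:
x = -23 (x = (⅓)*(-69) = -23)
u(n, E) = E + n + √(-3 + n) (u(n, E) = (E + n) + √(-3 + n) = E + n + √(-3 + n))
(x/(-34) - 30/29)*(p(u(6, -3)) - 9) = (-23/(-34) - 30/29)*((-3 + 6 + √(-3 + 6)) - 9) = (-23*(-1/34) - 30*1/29)*((-3 + 6 + √3) - 9) = (23/34 - 30/29)*((3 + √3) - 9) = -353*(-6 + √3)/986 = 1059/493 - 353*√3/986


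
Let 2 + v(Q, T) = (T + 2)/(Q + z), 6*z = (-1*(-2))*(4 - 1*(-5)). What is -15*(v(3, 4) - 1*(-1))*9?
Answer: 0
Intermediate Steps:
z = 3 (z = ((-1*(-2))*(4 - 1*(-5)))/6 = (2*(4 + 5))/6 = (2*9)/6 = (⅙)*18 = 3)
v(Q, T) = -2 + (2 + T)/(3 + Q) (v(Q, T) = -2 + (T + 2)/(Q + 3) = -2 + (2 + T)/(3 + Q))
-15*(v(3, 4) - 1*(-1))*9 = -15*((-4 + 4 - 2*3)/(3 + 3) - 1*(-1))*9 = -15*((-4 + 4 - 6)/6 + 1)*9 = -15*((⅙)*(-6) + 1)*9 = -15*(-1 + 1)*9 = -15*0*9 = 0*9 = 0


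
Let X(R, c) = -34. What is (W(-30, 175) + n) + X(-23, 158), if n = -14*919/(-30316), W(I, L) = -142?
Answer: -2661375/15158 ≈ -175.58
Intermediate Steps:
n = 6433/15158 (n = -12866*(-1/30316) = 6433/15158 ≈ 0.42440)
(W(-30, 175) + n) + X(-23, 158) = (-142 + 6433/15158) - 34 = -2146003/15158 - 34 = -2661375/15158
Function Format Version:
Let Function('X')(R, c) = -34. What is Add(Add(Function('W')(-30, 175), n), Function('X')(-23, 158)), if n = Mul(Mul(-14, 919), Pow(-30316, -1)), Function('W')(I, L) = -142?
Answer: Rational(-2661375, 15158) ≈ -175.58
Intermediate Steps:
n = Rational(6433, 15158) (n = Mul(-12866, Rational(-1, 30316)) = Rational(6433, 15158) ≈ 0.42440)
Add(Add(Function('W')(-30, 175), n), Function('X')(-23, 158)) = Add(Add(-142, Rational(6433, 15158)), -34) = Add(Rational(-2146003, 15158), -34) = Rational(-2661375, 15158)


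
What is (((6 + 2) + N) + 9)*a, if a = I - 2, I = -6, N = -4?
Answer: -104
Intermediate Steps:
a = -8 (a = -6 - 2 = -8)
(((6 + 2) + N) + 9)*a = (((6 + 2) - 4) + 9)*(-8) = ((8 - 4) + 9)*(-8) = (4 + 9)*(-8) = 13*(-8) = -104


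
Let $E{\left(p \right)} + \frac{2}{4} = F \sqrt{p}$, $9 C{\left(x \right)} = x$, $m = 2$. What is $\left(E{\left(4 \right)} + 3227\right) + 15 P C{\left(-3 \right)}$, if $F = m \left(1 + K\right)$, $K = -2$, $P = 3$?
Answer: $\frac{6415}{2} \approx 3207.5$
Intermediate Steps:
$C{\left(x \right)} = \frac{x}{9}$
$F = -2$ ($F = 2 \left(1 - 2\right) = 2 \left(-1\right) = -2$)
$E{\left(p \right)} = - \frac{1}{2} - 2 \sqrt{p}$
$\left(E{\left(4 \right)} + 3227\right) + 15 P C{\left(-3 \right)} = \left(\left(- \frac{1}{2} - 2 \sqrt{4}\right) + 3227\right) + 15 \cdot 3 \cdot \frac{1}{9} \left(-3\right) = \left(\left(- \frac{1}{2} - 4\right) + 3227\right) + 45 \left(- \frac{1}{3}\right) = \left(\left(- \frac{1}{2} - 4\right) + 3227\right) - 15 = \left(- \frac{9}{2} + 3227\right) - 15 = \frac{6445}{2} - 15 = \frac{6415}{2}$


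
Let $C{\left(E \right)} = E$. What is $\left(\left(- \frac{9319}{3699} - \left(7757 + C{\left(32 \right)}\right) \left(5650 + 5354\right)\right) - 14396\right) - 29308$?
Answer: $- \frac{317203537459}{3699} \approx -8.5754 \cdot 10^{7}$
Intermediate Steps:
$\left(\left(- \frac{9319}{3699} - \left(7757 + C{\left(32 \right)}\right) \left(5650 + 5354\right)\right) - 14396\right) - 29308 = \left(\left(- \frac{9319}{3699} - \left(7757 + 32\right) \left(5650 + 5354\right)\right) - 14396\right) - 29308 = \left(\left(\left(-9319\right) \frac{1}{3699} - 7789 \cdot 11004\right) - 14396\right) - 29308 = \left(\left(- \frac{9319}{3699} - 85710156\right) - 14396\right) - 29308 = \left(- \frac{317041876363}{3699} - 14396\right) - 29308 = - \frac{317095127167}{3699} - 29308 = - \frac{317203537459}{3699}$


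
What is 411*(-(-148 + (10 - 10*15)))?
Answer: 118368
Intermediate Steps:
411*(-(-148 + (10 - 10*15))) = 411*(-(-148 + (10 - 150))) = 411*(-(-148 - 140)) = 411*(-1*(-288)) = 411*288 = 118368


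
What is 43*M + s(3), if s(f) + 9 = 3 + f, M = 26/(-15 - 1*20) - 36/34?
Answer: -47881/595 ≈ -80.472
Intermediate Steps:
M = -1072/595 (M = 26/(-15 - 20) - 36*1/34 = 26/(-35) - 18/17 = 26*(-1/35) - 18/17 = -26/35 - 18/17 = -1072/595 ≈ -1.8017)
s(f) = -6 + f (s(f) = -9 + (3 + f) = -6 + f)
43*M + s(3) = 43*(-1072/595) + (-6 + 3) = -46096/595 - 3 = -47881/595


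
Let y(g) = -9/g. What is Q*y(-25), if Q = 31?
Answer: 279/25 ≈ 11.160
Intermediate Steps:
Q*y(-25) = 31*(-9/(-25)) = 31*(-9*(-1/25)) = 31*(9/25) = 279/25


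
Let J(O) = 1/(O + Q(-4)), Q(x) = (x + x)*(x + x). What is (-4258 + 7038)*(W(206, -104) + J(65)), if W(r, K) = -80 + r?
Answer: 45188900/129 ≈ 3.5030e+5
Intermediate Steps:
Q(x) = 4*x² (Q(x) = (2*x)*(2*x) = 4*x²)
J(O) = 1/(64 + O) (J(O) = 1/(O + 4*(-4)²) = 1/(O + 4*16) = 1/(O + 64) = 1/(64 + O))
(-4258 + 7038)*(W(206, -104) + J(65)) = (-4258 + 7038)*((-80 + 206) + 1/(64 + 65)) = 2780*(126 + 1/129) = 2780*(16255/129) = 45188900/129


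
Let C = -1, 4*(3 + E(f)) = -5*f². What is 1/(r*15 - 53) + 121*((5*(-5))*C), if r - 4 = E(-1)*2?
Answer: 729023/241 ≈ 3025.0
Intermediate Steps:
E(f) = -3 - 5*f²/4 (E(f) = -3 + (-5*f²)/4 = -3 - 5*f²/4)
r = -9/2 (r = 4 + (-3 - 5/4*(-1)²)*2 = 4 + (-3 - 5/4*1)*2 = 4 + (-3 - 5/4)*2 = 4 - 17/4*2 = 4 - 17/2 = -9/2 ≈ -4.5000)
1/(r*15 - 53) + 121*((5*(-5))*C) = 1/(-9/2*15 - 53) + 121*((5*(-5))*(-1)) = 1/(-135/2 - 53) + 121*(-25*(-1)) = 1/(-241/2) + 121*25 = -2/241 + 3025 = 729023/241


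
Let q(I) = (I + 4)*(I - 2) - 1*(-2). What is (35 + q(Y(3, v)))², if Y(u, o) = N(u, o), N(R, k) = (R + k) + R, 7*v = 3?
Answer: 16613776/2401 ≈ 6919.5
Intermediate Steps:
v = 3/7 (v = (⅐)*3 = 3/7 ≈ 0.42857)
N(R, k) = k + 2*R
Y(u, o) = o + 2*u
q(I) = 2 + (-2 + I)*(4 + I) (q(I) = (4 + I)*(-2 + I) + 2 = (-2 + I)*(4 + I) + 2 = 2 + (-2 + I)*(4 + I))
(35 + q(Y(3, v)))² = (35 + (-6 + (3/7 + 2*3)² + 2*(3/7 + 2*3)))² = (35 + (-6 + (3/7 + 6)² + 2*(3/7 + 6)))² = (35 + (-6 + (45/7)² + 2*(45/7)))² = (35 + (-6 + 2025/49 + 90/7))² = (35 + 2361/49)² = (4076/49)² = 16613776/2401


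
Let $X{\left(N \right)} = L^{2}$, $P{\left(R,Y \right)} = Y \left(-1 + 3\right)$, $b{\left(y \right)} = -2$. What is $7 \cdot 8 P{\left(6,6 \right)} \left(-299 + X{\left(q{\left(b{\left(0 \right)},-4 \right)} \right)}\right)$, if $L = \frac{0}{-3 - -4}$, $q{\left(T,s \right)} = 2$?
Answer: $-200928$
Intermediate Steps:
$P{\left(R,Y \right)} = 2 Y$ ($P{\left(R,Y \right)} = Y 2 = 2 Y$)
$L = 0$ ($L = \frac{0}{-3 + 4} = \frac{0}{1} = 0 \cdot 1 = 0$)
$X{\left(N \right)} = 0$ ($X{\left(N \right)} = 0^{2} = 0$)
$7 \cdot 8 P{\left(6,6 \right)} \left(-299 + X{\left(q{\left(b{\left(0 \right)},-4 \right)} \right)}\right) = 7 \cdot 8 \cdot 2 \cdot 6 \left(-299 + 0\right) = 56 \cdot 12 \left(-299\right) = 672 \left(-299\right) = -200928$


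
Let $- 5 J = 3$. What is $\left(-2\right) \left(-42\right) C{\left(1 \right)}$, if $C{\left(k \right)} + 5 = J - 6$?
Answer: $- \frac{4872}{5} \approx -974.4$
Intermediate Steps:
$J = - \frac{3}{5}$ ($J = \left(- \frac{1}{5}\right) 3 = - \frac{3}{5} \approx -0.6$)
$C{\left(k \right)} = - \frac{58}{5}$ ($C{\left(k \right)} = -5 - \frac{33}{5} = - \frac{58}{5}$)
$\left(-2\right) \left(-42\right) C{\left(1 \right)} = \left(-2\right) \left(-42\right) \left(- \frac{58}{5}\right) = 84 \left(- \frac{58}{5}\right) = - \frac{4872}{5}$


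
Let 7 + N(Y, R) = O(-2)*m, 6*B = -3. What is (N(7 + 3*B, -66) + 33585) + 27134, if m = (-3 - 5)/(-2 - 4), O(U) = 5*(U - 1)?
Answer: 60692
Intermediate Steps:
B = -½ (B = (⅙)*(-3) = -½ ≈ -0.50000)
O(U) = -5 + 5*U (O(U) = 5*(-1 + U) = -5 + 5*U)
m = 4/3 (m = -8/(-6) = -8*(-⅙) = 4/3 ≈ 1.3333)
N(Y, R) = -27 (N(Y, R) = -7 + (-5 + 5*(-2))*(4/3) = -7 + (-5 - 10)*(4/3) = -7 - 15*4/3 = -7 - 20 = -27)
(N(7 + 3*B, -66) + 33585) + 27134 = (-27 + 33585) + 27134 = 33558 + 27134 = 60692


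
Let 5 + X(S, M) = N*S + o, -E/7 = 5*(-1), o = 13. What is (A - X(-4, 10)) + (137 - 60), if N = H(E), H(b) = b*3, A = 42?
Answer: 531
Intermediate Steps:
E = 35 (E = -35*(-1) = -7*(-5) = 35)
H(b) = 3*b
N = 105 (N = 3*35 = 105)
X(S, M) = 8 + 105*S (X(S, M) = -5 + (105*S + 13) = -5 + (13 + 105*S) = 8 + 105*S)
(A - X(-4, 10)) + (137 - 60) = (42 - (8 + 105*(-4))) + (137 - 60) = (42 - (8 - 420)) + 77 = (42 - 1*(-412)) + 77 = (42 + 412) + 77 = 454 + 77 = 531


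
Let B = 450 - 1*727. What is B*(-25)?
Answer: 6925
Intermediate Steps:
B = -277 (B = 450 - 727 = -277)
B*(-25) = -277*(-25) = 6925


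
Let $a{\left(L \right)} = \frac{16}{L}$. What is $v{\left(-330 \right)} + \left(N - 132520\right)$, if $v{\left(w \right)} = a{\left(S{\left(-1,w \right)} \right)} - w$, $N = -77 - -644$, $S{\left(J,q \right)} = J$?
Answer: $-131639$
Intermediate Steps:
$N = 567$ ($N = -77 + 644 = 567$)
$v{\left(w \right)} = -16 - w$ ($v{\left(w \right)} = \frac{16}{-1} - w = 16 \left(-1\right) - w = -16 - w$)
$v{\left(-330 \right)} + \left(N - 132520\right) = \left(-16 - -330\right) + \left(567 - 132520\right) = \left(-16 + 330\right) - 131953 = 314 - 131953 = -131639$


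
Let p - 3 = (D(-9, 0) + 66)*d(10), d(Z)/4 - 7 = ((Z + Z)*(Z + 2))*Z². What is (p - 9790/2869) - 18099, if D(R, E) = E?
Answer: 18131358698/2869 ≈ 6.3198e+6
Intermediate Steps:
d(Z) = 28 + 8*Z³*(2 + Z) (d(Z) = 28 + 4*(((Z + Z)*(Z + 2))*Z²) = 28 + 4*(((2*Z)*(2 + Z))*Z²) = 28 + 4*((2*Z*(2 + Z))*Z²) = 28 + 4*(2*Z³*(2 + Z)) = 28 + 8*Z³*(2 + Z))
p = 6337851 (p = 3 + (0 + 66)*(28 + 8*10⁴ + 16*10³) = 3 + 66*(28 + 8*10000 + 16*1000) = 3 + 66*(28 + 80000 + 16000) = 3 + 66*96028 = 3 + 6337848 = 6337851)
(p - 9790/2869) - 18099 = (6337851 - 9790/2869) - 18099 = 18183284729/2869 - 18099 = 18131358698/2869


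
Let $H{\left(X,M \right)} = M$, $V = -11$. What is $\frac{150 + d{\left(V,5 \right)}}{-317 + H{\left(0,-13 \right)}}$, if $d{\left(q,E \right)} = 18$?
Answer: $- \frac{28}{55} \approx -0.50909$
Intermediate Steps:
$\frac{150 + d{\left(V,5 \right)}}{-317 + H{\left(0,-13 \right)}} = \frac{150 + 18}{-317 - 13} = \frac{168}{-330} = 168 \left(- \frac{1}{330}\right) = - \frac{28}{55}$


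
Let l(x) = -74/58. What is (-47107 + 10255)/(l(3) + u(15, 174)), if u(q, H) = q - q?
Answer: 28884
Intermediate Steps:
u(q, H) = 0
l(x) = -37/29 (l(x) = -74*1/58 = -37/29)
(-47107 + 10255)/(l(3) + u(15, 174)) = (-47107 + 10255)/(-37/29 + 0) = -36852/(-37/29) = -36852*(-29/37) = 28884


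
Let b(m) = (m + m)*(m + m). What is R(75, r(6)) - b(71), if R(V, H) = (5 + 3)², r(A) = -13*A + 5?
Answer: -20100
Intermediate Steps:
b(m) = 4*m² (b(m) = (2*m)*(2*m) = 4*m²)
r(A) = 5 - 13*A
R(V, H) = 64 (R(V, H) = 8² = 64)
R(75, r(6)) - b(71) = 64 - 4*71² = 64 - 4*5041 = 64 - 1*20164 = 64 - 20164 = -20100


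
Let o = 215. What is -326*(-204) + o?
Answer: 66719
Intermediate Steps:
-326*(-204) + o = -326*(-204) + 215 = 66504 + 215 = 66719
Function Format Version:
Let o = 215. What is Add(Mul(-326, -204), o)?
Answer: 66719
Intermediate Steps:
Add(Mul(-326, -204), o) = Add(Mul(-326, -204), 215) = Add(66504, 215) = 66719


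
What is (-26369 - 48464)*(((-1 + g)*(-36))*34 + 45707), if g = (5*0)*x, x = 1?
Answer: -3511987523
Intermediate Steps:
g = 0 (g = (5*0)*1 = 0*1 = 0)
(-26369 - 48464)*(((-1 + g)*(-36))*34 + 45707) = (-26369 - 48464)*(((-1 + 0)*(-36))*34 + 45707) = -74833*(-1*(-36)*34 + 45707) = -74833*(36*34 + 45707) = -74833*(1224 + 45707) = -74833*46931 = -3511987523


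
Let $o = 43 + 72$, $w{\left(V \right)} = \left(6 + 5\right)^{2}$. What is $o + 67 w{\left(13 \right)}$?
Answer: $8222$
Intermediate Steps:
$w{\left(V \right)} = 121$ ($w{\left(V \right)} = 11^{2} = 121$)
$o = 115$
$o + 67 w{\left(13 \right)} = 115 + 67 \cdot 121 = 115 + 8107 = 8222$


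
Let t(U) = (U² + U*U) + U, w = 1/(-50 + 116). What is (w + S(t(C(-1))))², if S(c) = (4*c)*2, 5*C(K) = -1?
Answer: 2430481/2722500 ≈ 0.89274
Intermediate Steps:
C(K) = -⅕ (C(K) = (⅕)*(-1) = -⅕)
w = 1/66 ≈ 0.015152
t(U) = U + 2*U² (t(U) = (U² + U²) + U = 2*U² + U = U + 2*U²)
S(c) = 8*c
(w + S(t(C(-1))))² = (1/66 + 8*(-(1 + 2*(-⅕))/5))² = (1/66 + 8*(-(1 - ⅖)/5))² = (1/66 + 8*(-⅕*⅗))² = (1/66 + 8*(-3/25))² = (1/66 - 24/25)² = (-1559/1650)² = 2430481/2722500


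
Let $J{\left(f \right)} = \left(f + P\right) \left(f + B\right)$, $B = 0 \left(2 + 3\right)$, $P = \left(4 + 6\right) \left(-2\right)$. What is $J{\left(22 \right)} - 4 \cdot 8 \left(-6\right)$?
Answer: $236$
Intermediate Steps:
$P = -20$ ($P = 10 \left(-2\right) = -20$)
$B = 0$ ($B = 0 \cdot 5 = 0$)
$J{\left(f \right)} = f \left(-20 + f\right)$ ($J{\left(f \right)} = \left(f - 20\right) \left(f + 0\right) = \left(-20 + f\right) f = f \left(-20 + f\right)$)
$J{\left(22 \right)} - 4 \cdot 8 \left(-6\right) = 22 \left(-20 + 22\right) - 4 \cdot 8 \left(-6\right) = 22 \cdot 2 - 32 \left(-6\right) = 44 - -192 = 44 + 192 = 236$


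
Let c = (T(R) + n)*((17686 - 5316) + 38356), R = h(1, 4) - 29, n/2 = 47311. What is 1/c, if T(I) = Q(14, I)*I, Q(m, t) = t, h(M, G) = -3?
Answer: 1/4851738996 ≈ 2.0611e-10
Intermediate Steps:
n = 94622 (n = 2*47311 = 94622)
R = -32 (R = -3 - 29 = -32)
T(I) = I² (T(I) = I*I = I²)
c = 4851738996 (c = ((-32)² + 94622)*((17686 - 5316) + 38356) = (1024 + 94622)*(12370 + 38356) = 95646*50726 = 4851738996)
1/c = 1/4851738996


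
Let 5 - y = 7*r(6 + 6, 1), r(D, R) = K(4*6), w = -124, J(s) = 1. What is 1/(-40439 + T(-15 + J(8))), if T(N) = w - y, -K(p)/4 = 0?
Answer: -1/40568 ≈ -2.4650e-5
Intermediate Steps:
K(p) = 0 (K(p) = -4*0 = 0)
r(D, R) = 0
y = 5 (y = 5 - 7*0 = 5 - 1*0 = 5 + 0 = 5)
T(N) = -129 (T(N) = -124 - 1*5 = -124 - 5 = -129)
1/(-40439 + T(-15 + J(8))) = 1/(-40439 - 129) = 1/(-40568) = -1/40568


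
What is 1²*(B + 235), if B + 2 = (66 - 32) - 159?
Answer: 108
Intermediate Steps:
B = -127 (B = -2 + ((66 - 32) - 159) = -2 + (34 - 159) = -2 - 125 = -127)
1²*(B + 235) = 1²*(-127 + 235) = 1*108 = 108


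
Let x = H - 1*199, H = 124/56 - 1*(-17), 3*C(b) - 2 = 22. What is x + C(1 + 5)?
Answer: -2405/14 ≈ -171.79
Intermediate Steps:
C(b) = 8 (C(b) = ⅔ + (⅓)*22 = ⅔ + 22/3 = 8)
H = 269/14 (H = 124*(1/56) + 17 = 31/14 + 17 = 269/14 ≈ 19.214)
x = -2517/14 (x = 269/14 - 1*199 = 269/14 - 199 = -2517/14 ≈ -179.79)
x + C(1 + 5) = -2517/14 + 8 = -2405/14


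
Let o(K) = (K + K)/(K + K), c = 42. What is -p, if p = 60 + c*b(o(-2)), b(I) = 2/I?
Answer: -144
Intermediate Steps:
o(K) = 1 (o(K) = (2*K)/((2*K)) = (2*K)*(1/(2*K)) = 1)
p = 144 (p = 60 + 42*(2/1) = 60 + 42*(2*1) = 60 + 42*2 = 60 + 84 = 144)
-p = -1*144 = -144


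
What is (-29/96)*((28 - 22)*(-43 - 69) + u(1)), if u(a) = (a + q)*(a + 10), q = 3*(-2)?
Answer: 21083/96 ≈ 219.61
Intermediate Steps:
q = -6
u(a) = (-6 + a)*(10 + a) (u(a) = (a - 6)*(a + 10) = (-6 + a)*(10 + a))
(-29/96)*((28 - 22)*(-43 - 69) + u(1)) = (-29/96)*((28 - 22)*(-43 - 69) + (-60 + 1**2 + 4*1)) = (-29*1/96)*(6*(-112) + (-60 + 1 + 4)) = -29*(-672 - 55)/96 = -29/96*(-727) = 21083/96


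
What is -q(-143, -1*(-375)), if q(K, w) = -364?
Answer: 364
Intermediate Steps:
-q(-143, -1*(-375)) = -1*(-364) = 364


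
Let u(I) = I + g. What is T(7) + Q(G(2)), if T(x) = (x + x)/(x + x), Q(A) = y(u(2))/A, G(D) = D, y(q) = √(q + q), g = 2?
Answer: 1 + √2 ≈ 2.4142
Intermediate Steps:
u(I) = 2 + I (u(I) = I + 2 = 2 + I)
y(q) = √2*√q (y(q) = √(2*q) = √2*√q)
Q(A) = 2*√2/A (Q(A) = (√2*√(2 + 2))/A = (√2*√4)/A = (√2*2)/A = (2*√2)/A = 2*√2/A)
T(x) = 1 (T(x) = (2*x)/((2*x)) = (2*x)*(1/(2*x)) = 1)
T(7) + Q(G(2)) = 1 + 2*√2/2 = 1 + 2*√2*(½) = 1 + √2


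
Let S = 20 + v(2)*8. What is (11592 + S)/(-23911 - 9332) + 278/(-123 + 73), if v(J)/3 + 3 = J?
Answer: -4910477/831075 ≈ -5.9086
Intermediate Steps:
v(J) = -9 + 3*J
S = -4 (S = 20 + (-9 + 3*2)*8 = 20 + (-9 + 6)*8 = 20 - 3*8 = 20 - 24 = -4)
(11592 + S)/(-23911 - 9332) + 278/(-123 + 73) = (11592 - 4)/(-23911 - 9332) + 278/(-123 + 73) = 11588/(-33243) + 278/(-50) = 11588*(-1/33243) - 1/50*278 = -11588/33243 - 139/25 = -4910477/831075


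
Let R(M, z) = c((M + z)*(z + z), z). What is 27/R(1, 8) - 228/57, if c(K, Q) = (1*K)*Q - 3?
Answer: -1523/383 ≈ -3.9765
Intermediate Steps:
c(K, Q) = -3 + K*Q (c(K, Q) = K*Q - 3 = -3 + K*Q)
R(M, z) = -3 + 2*z**2*(M + z) (R(M, z) = -3 + ((M + z)*(z + z))*z = -3 + ((M + z)*(2*z))*z = -3 + (2*z*(M + z))*z = -3 + 2*z**2*(M + z))
27/R(1, 8) - 228/57 = 27/(-3 + 2*8**2*(1 + 8)) - 228/57 = 27/(-3 + 2*64*9) - 228*1/57 = 27/(-3 + 1152) - 4 = 27/1149 - 4 = 27*(1/1149) - 4 = 9/383 - 4 = -1523/383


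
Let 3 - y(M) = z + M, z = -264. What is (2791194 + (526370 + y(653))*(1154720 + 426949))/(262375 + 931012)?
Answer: 831935378490/1193387 ≈ 6.9712e+5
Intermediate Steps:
y(M) = 267 - M (y(M) = 3 - (-264 + M) = 3 + (264 - M) = 267 - M)
(2791194 + (526370 + y(653))*(1154720 + 426949))/(262375 + 931012) = (2791194 + (526370 + (267 - 1*653))*(1154720 + 426949))/(262375 + 931012) = (2791194 + (526370 + (267 - 653))*1581669)/1193387 = (2791194 + (526370 - 386)*1581669)*(1/1193387) = (2791194 + 525984*1581669)*(1/1193387) = (2791194 + 831932587296)*(1/1193387) = 831935378490*(1/1193387) = 831935378490/1193387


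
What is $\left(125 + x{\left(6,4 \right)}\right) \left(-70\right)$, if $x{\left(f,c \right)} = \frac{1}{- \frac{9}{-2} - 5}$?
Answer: $-8610$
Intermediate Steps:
$x{\left(f,c \right)} = -2$ ($x{\left(f,c \right)} = \frac{1}{\left(-9\right) \left(- \frac{1}{2}\right) - 5} = \frac{1}{\frac{9}{2} - 5} = \frac{1}{- \frac{1}{2}} = -2$)
$\left(125 + x{\left(6,4 \right)}\right) \left(-70\right) = \left(125 - 2\right) \left(-70\right) = 123 \left(-70\right) = -8610$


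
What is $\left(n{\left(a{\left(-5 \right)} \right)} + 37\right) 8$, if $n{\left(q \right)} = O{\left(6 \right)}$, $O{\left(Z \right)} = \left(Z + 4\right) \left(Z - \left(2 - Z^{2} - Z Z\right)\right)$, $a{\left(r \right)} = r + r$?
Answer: $6376$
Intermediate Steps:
$a{\left(r \right)} = 2 r$
$O{\left(Z \right)} = \left(4 + Z\right) \left(-2 + Z + 2 Z^{2}\right)$ ($O{\left(Z \right)} = \left(4 + Z\right) \left(Z + \left(\left(Z^{2} + Z^{2}\right) - 2\right)\right) = \left(4 + Z\right) \left(Z + \left(2 Z^{2} - 2\right)\right) = \left(4 + Z\right) \left(Z + \left(-2 + 2 Z^{2}\right)\right) = \left(4 + Z\right) \left(-2 + Z + 2 Z^{2}\right)$)
$n{\left(q \right)} = 760$ ($n{\left(q \right)} = -8 + 2 \cdot 6 + 2 \cdot 6^{3} + 9 \cdot 6^{2} = -8 + 12 + 2 \cdot 216 + 9 \cdot 36 = -8 + 12 + 432 + 324 = 760$)
$\left(n{\left(a{\left(-5 \right)} \right)} + 37\right) 8 = \left(760 + 37\right) 8 = 797 \cdot 8 = 6376$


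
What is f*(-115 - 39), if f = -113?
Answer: 17402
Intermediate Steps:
f*(-115 - 39) = -113*(-115 - 39) = -113*(-154) = 17402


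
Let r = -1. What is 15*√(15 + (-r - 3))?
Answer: 15*√13 ≈ 54.083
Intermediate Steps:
15*√(15 + (-r - 3)) = 15*√(15 + (-1*(-1) - 3)) = 15*√(15 + (1 - 3)) = 15*√(15 - 2) = 15*√13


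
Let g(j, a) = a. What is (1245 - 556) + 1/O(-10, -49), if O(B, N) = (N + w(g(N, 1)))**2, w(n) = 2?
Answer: 1522002/2209 ≈ 689.00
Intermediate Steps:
O(B, N) = (2 + N)**2 (O(B, N) = (N + 2)**2 = (2 + N)**2)
(1245 - 556) + 1/O(-10, -49) = (1245 - 556) + 1/((2 - 49)**2) = 689 + 1/((-47)**2) = 689 + 1/2209 = 1522002/2209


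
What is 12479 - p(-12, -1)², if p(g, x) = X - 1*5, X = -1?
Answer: 12443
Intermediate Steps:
p(g, x) = -6 (p(g, x) = -1 - 1*5 = -1 - 5 = -6)
12479 - p(-12, -1)² = 12479 - 1*(-6)² = 12479 - 1*36 = 12479 - 36 = 12443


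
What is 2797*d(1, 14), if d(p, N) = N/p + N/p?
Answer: 78316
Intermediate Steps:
d(p, N) = 2*N/p
2797*d(1, 14) = 2797*(2*14/1) = 2797*(2*14*1) = 2797*28 = 78316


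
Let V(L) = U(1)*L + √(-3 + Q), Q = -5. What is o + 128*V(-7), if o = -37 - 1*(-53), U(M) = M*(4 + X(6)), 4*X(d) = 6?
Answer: -4912 + 256*I*√2 ≈ -4912.0 + 362.04*I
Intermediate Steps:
X(d) = 3/2 (X(d) = (¼)*6 = 3/2)
U(M) = 11*M/2 (U(M) = M*(4 + 3/2) = M*(11/2) = 11*M/2)
o = 16 (o = -37 + 53 = 16)
V(L) = 11*L/2 + 2*I*√2 (V(L) = ((11/2)*1)*L + √(-3 - 5) = 11*L/2 + √(-8) = 11*L/2 + 2*I*√2)
o + 128*V(-7) = 16 + 128*((11/2)*(-7) + 2*I*√2) = 16 + 128*(-77/2 + 2*I*√2) = 16 + (-4928 + 256*I*√2) = -4912 + 256*I*√2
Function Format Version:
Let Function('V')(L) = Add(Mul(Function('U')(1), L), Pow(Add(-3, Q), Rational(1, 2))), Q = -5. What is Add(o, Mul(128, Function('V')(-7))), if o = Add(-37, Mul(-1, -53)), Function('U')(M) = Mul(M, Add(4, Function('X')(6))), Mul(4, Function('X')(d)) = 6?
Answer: Add(-4912, Mul(256, I, Pow(2, Rational(1, 2)))) ≈ Add(-4912.0, Mul(362.04, I))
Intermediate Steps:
Function('X')(d) = Rational(3, 2) (Function('X')(d) = Mul(Rational(1, 4), 6) = Rational(3, 2))
Function('U')(M) = Mul(Rational(11, 2), M) (Function('U')(M) = Mul(M, Add(4, Rational(3, 2))) = Mul(M, Rational(11, 2)) = Mul(Rational(11, 2), M))
o = 16 (o = Add(-37, 53) = 16)
Function('V')(L) = Add(Mul(Rational(11, 2), L), Mul(2, I, Pow(2, Rational(1, 2)))) (Function('V')(L) = Add(Mul(Mul(Rational(11, 2), 1), L), Pow(Add(-3, -5), Rational(1, 2))) = Add(Mul(Rational(11, 2), L), Pow(-8, Rational(1, 2))) = Add(Mul(Rational(11, 2), L), Mul(2, I, Pow(2, Rational(1, 2)))))
Add(o, Mul(128, Function('V')(-7))) = Add(16, Mul(128, Add(Mul(Rational(11, 2), -7), Mul(2, I, Pow(2, Rational(1, 2)))))) = Add(16, Mul(128, Add(Rational(-77, 2), Mul(2, I, Pow(2, Rational(1, 2)))))) = Add(16, Add(-4928, Mul(256, I, Pow(2, Rational(1, 2))))) = Add(-4912, Mul(256, I, Pow(2, Rational(1, 2))))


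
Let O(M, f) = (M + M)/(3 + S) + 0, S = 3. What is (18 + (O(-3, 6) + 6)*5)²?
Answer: 1849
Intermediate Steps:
O(M, f) = M/3 (O(M, f) = (M + M)/(3 + 3) + 0 = (2*M)/6 + 0 = (2*M)*(⅙) + 0 = M/3 + 0 = M/3)
(18 + (O(-3, 6) + 6)*5)² = (18 + ((⅓)*(-3) + 6)*5)² = (18 + (-1 + 6)*5)² = (18 + 5*5)² = (18 + 25)² = 43² = 1849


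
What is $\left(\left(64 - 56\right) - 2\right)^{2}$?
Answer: $36$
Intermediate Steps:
$\left(\left(64 - 56\right) - 2\right)^{2} = \left(8 - 2\right)^{2} = 6^{2} = 36$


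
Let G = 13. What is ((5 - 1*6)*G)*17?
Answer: -221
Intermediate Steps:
((5 - 1*6)*G)*17 = ((5 - 1*6)*13)*17 = ((5 - 6)*13)*17 = -1*13*17 = -13*17 = -221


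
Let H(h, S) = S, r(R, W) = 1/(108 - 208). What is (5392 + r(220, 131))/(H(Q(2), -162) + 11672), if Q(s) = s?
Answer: 539199/1151000 ≈ 0.46846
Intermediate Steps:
r(R, W) = -1/100 (r(R, W) = 1/(-100) = -1/100)
(5392 + r(220, 131))/(H(Q(2), -162) + 11672) = (5392 - 1/100)/(-162 + 11672) = (539199/100)/11510 = (539199/100)*(1/11510) = 539199/1151000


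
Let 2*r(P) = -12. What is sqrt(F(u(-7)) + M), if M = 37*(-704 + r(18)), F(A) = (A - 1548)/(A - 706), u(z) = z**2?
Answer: I*sqrt(1259826043)/219 ≈ 162.07*I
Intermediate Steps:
r(P) = -6 (r(P) = (1/2)*(-12) = -6)
F(A) = (-1548 + A)/(-706 + A)
M = -26270 (M = 37*(-704 - 6) = 37*(-710) = -26270)
sqrt(F(u(-7)) + M) = sqrt((-1548 + (-7)**2)/(-706 + (-7)**2) - 26270) = sqrt((-1548 + 49)/(-706 + 49) - 26270) = sqrt(-1499/(-657) - 26270) = sqrt(-1/657*(-1499) - 26270) = sqrt(1499/657 - 26270) = sqrt(-17257891/657) = I*sqrt(1259826043)/219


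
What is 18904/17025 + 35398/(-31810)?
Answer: -131471/54156525 ≈ -0.0024276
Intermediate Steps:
18904/17025 + 35398/(-31810) = 18904*(1/17025) + 35398*(-1/31810) = 18904/17025 - 17699/15905 = -131471/54156525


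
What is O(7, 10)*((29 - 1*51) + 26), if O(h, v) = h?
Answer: 28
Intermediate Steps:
O(7, 10)*((29 - 1*51) + 26) = 7*((29 - 1*51) + 26) = 7*((29 - 51) + 26) = 7*(-22 + 26) = 7*4 = 28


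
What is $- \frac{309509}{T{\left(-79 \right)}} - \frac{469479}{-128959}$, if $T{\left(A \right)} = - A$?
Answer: $- \frac{39876882290}{10187761} \approx -3914.2$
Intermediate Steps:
$- \frac{309509}{T{\left(-79 \right)}} - \frac{469479}{-128959} = - \frac{309509}{\left(-1\right) \left(-79\right)} - \frac{469479}{-128959} = - \frac{309509}{79} - - \frac{469479}{128959} = \left(-309509\right) \frac{1}{79} + \frac{469479}{128959} = - \frac{309509}{79} + \frac{469479}{128959} = - \frac{39876882290}{10187761}$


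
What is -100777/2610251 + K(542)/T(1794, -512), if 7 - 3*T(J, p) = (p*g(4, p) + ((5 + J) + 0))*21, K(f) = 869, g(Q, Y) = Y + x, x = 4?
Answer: -80151008519/2050832446684 ≈ -0.039082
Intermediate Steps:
g(Q, Y) = 4 + Y (g(Q, Y) = Y + 4 = 4 + Y)
T(J, p) = -98/3 - 7*J - 7*p*(4 + p) (T(J, p) = 7/3 - (p*(4 + p) + ((5 + J) + 0))*21/3 = 7/3 - (p*(4 + p) + (5 + J))*21/3 = 7/3 - (5 + J + p*(4 + p))*21/3 = 7/3 - (105 + 21*J + 21*p*(4 + p))/3 = 7/3 + (-35 - 7*J - 7*p*(4 + p)) = -98/3 - 7*J - 7*p*(4 + p))
-100777/2610251 + K(542)/T(1794, -512) = -100777/2610251 + 869/(-98/3 - 7*1794 - 7*(-512)*(4 - 512)) = -100777*1/2610251 + 869/(-98/3 - 12558 - 7*(-512)*(-508)) = -100777/2610251 + 869/(-98/3 - 12558 - 1820672) = -100777/2610251 + 869/(-5499788/3) = -100777/2610251 + 869*(-3/5499788) = -100777/2610251 - 2607/5499788 = -80151008519/2050832446684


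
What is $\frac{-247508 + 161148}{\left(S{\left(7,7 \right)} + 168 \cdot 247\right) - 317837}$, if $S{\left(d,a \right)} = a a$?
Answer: $\frac{21590}{69073} \approx 0.31257$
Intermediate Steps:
$S{\left(d,a \right)} = a^{2}$
$\frac{-247508 + 161148}{\left(S{\left(7,7 \right)} + 168 \cdot 247\right) - 317837} = \frac{-247508 + 161148}{\left(7^{2} + 168 \cdot 247\right) - 317837} = - \frac{86360}{\left(49 + 41496\right) - 317837} = - \frac{86360}{41545 - 317837} = - \frac{86360}{-276292} = \left(-86360\right) \left(- \frac{1}{276292}\right) = \frac{21590}{69073}$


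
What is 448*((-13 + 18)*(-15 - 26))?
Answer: -91840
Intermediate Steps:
448*((-13 + 18)*(-15 - 26)) = 448*(5*(-41)) = 448*(-205) = -91840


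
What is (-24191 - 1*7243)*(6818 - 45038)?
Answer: 1201407480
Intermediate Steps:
(-24191 - 1*7243)*(6818 - 45038) = (-24191 - 7243)*(-38220) = -31434*(-38220) = 1201407480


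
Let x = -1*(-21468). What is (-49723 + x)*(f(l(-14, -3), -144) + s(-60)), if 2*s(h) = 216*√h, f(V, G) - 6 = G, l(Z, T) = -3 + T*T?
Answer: 3899190 - 6103080*I*√15 ≈ 3.8992e+6 - 2.3637e+7*I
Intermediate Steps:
l(Z, T) = -3 + T²
f(V, G) = 6 + G
s(h) = 108*√h (s(h) = (216*√h)/2 = 108*√h)
x = 21468
(-49723 + x)*(f(l(-14, -3), -144) + s(-60)) = (-49723 + 21468)*((6 - 144) + 108*√(-60)) = -28255*(-138 + 108*(2*I*√15)) = -28255*(-138 + 216*I*√15) = 3899190 - 6103080*I*√15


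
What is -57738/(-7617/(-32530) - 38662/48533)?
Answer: 91155512455620/887998999 ≈ 1.0265e+5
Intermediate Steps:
-57738/(-7617/(-32530) - 38662/48533) = -57738/(-7617*(-1/32530) - 38662*1/48533) = -57738/(7617/32530 - 38662/48533) = -57738/(-887998999/1578778490) = -57738*(-1578778490/887998999) = 91155512455620/887998999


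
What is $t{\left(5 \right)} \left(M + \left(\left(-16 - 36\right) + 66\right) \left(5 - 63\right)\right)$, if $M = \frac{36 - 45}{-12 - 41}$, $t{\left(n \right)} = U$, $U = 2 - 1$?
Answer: $- \frac{43027}{53} \approx -811.83$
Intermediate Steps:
$U = 1$
$t{\left(n \right)} = 1$
$M = \frac{9}{53}$ ($M = - \frac{9}{-53} = \left(-9\right) \left(- \frac{1}{53}\right) = \frac{9}{53} \approx 0.16981$)
$t{\left(5 \right)} \left(M + \left(\left(-16 - 36\right) + 66\right) \left(5 - 63\right)\right) = 1 \left(\frac{9}{53} + \left(\left(-16 - 36\right) + 66\right) \left(5 - 63\right)\right) = 1 \left(\frac{9}{53} + \left(-52 + 66\right) \left(-58\right)\right) = 1 \left(\frac{9}{53} + 14 \left(-58\right)\right) = 1 \left(\frac{9}{53} - 812\right) = 1 \left(- \frac{43027}{53}\right) = - \frac{43027}{53}$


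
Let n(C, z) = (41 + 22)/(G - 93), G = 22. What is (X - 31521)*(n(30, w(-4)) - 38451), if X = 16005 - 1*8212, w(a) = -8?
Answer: 64779433152/71 ≈ 9.1239e+8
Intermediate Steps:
n(C, z) = -63/71 (n(C, z) = (41 + 22)/(22 - 93) = 63/(-71) = 63*(-1/71) = -63/71)
X = 7793 (X = 16005 - 8212 = 7793)
(X - 31521)*(n(30, w(-4)) - 38451) = (7793 - 31521)*(-63/71 - 38451) = -23728*(-2730084/71) = 64779433152/71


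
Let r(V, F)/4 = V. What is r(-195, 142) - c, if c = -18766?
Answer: 17986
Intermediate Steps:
r(V, F) = 4*V
r(-195, 142) - c = 4*(-195) - 1*(-18766) = -780 + 18766 = 17986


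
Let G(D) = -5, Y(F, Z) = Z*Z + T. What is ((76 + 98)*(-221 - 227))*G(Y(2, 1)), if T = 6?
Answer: 389760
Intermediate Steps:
Y(F, Z) = 6 + Z**2 (Y(F, Z) = Z*Z + 6 = Z**2 + 6 = 6 + Z**2)
((76 + 98)*(-221 - 227))*G(Y(2, 1)) = ((76 + 98)*(-221 - 227))*(-5) = (174*(-448))*(-5) = -77952*(-5) = 389760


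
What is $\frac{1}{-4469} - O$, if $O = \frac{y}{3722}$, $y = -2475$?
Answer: $\frac{11057053}{16633618} \approx 0.66474$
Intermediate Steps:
$O = - \frac{2475}{3722} \approx -0.66496$
$\frac{1}{-4469} - O = \frac{1}{-4469} - - \frac{2475}{3722} = - \frac{1}{4469} + \frac{2475}{3722} = \frac{11057053}{16633618}$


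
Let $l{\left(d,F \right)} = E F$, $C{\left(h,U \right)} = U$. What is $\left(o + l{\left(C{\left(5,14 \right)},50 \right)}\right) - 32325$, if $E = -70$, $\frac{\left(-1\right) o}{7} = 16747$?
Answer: $-153054$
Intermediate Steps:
$o = -117229$ ($o = \left(-7\right) 16747 = -117229$)
$l{\left(d,F \right)} = - 70 F$
$\left(o + l{\left(C{\left(5,14 \right)},50 \right)}\right) - 32325 = \left(-117229 - 3500\right) - 32325 = -120729 - 32325 = -153054$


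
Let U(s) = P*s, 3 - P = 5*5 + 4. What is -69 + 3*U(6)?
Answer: -537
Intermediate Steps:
P = -26 (P = 3 - (5*5 + 4) = 3 - (25 + 4) = 3 - 1*29 = 3 - 29 = -26)
U(s) = -26*s
-69 + 3*U(6) = -69 + 3*(-26*6) = -69 + 3*(-156) = -69 - 468 = -537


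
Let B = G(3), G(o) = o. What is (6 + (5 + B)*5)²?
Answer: 2116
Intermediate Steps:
B = 3
(6 + (5 + B)*5)² = (6 + (5 + 3)*5)² = (6 + 8*5)² = (6 + 40)² = 46² = 2116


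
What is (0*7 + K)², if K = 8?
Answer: 64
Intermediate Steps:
(0*7 + K)² = (0*7 + 8)² = (0 + 8)² = 8² = 64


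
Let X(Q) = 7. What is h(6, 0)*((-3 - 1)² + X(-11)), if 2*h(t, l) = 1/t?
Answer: 23/12 ≈ 1.9167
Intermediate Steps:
h(t, l) = 1/(2*t)
h(6, 0)*((-3 - 1)² + X(-11)) = ((½)/6)*((-3 - 1)² + 7) = ((½)*(⅙))*((-4)² + 7) = (16 + 7)/12 = (1/12)*23 = 23/12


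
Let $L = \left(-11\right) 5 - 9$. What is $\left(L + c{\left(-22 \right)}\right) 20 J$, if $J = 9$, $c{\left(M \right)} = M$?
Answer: $-15480$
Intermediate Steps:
$L = -64$ ($L = -55 - 9 = -64$)
$\left(L + c{\left(-22 \right)}\right) 20 J = \left(-64 - 22\right) 20 \cdot 9 = \left(-86\right) 180 = -15480$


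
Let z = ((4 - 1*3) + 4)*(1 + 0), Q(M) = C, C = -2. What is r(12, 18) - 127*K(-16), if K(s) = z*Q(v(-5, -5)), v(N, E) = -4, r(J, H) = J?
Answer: 1282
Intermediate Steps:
Q(M) = -2
z = 5 (z = ((4 - 3) + 4)*1 = (1 + 4)*1 = 5*1 = 5)
K(s) = -10 (K(s) = 5*(-2) = -10)
r(12, 18) - 127*K(-16) = 12 - 127*(-10) = 12 + 1270 = 1282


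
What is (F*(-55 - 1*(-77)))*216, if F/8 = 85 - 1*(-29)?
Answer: 4333824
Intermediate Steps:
F = 912 (F = 8*(85 - 1*(-29)) = 8*(85 + 29) = 8*114 = 912)
(F*(-55 - 1*(-77)))*216 = (912*(-55 - 1*(-77)))*216 = (912*(-55 + 77))*216 = (912*22)*216 = 20064*216 = 4333824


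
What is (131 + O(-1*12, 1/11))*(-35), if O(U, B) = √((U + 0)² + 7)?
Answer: -4585 - 35*√151 ≈ -5015.1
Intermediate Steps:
O(U, B) = √(7 + U²) (O(U, B) = √(U² + 7) = √(7 + U²))
(131 + O(-1*12, 1/11))*(-35) = (131 + √(7 + (-1*12)²))*(-35) = (131 + √(7 + (-12)²))*(-35) = (131 + √(7 + 144))*(-35) = (131 + √151)*(-35) = -4585 - 35*√151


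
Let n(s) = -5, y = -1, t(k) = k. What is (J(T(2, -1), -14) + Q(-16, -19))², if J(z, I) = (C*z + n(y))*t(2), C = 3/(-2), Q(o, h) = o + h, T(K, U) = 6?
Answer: 3969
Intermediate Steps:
Q(o, h) = h + o
C = -3/2 (C = 3*(-½) = -3/2 ≈ -1.5000)
J(z, I) = -10 - 3*z (J(z, I) = (-3*z/2 - 5)*2 = (-5 - 3*z/2)*2 = -10 - 3*z)
(J(T(2, -1), -14) + Q(-16, -19))² = ((-10 - 3*6) + (-19 - 16))² = ((-10 - 18) - 35)² = (-28 - 35)² = (-63)² = 3969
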